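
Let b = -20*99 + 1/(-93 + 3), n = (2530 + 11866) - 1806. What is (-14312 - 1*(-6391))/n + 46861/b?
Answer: -54509729221/2243550590 ≈ -24.296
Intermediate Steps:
n = 12590 (n = 14396 - 1806 = 12590)
b = -178201/90 (b = -1980 + 1/(-90) = -1980 - 1/90 = -178201/90 ≈ -1980.0)
(-14312 - 1*(-6391))/n + 46861/b = (-14312 - 1*(-6391))/12590 + 46861/(-178201/90) = (-14312 + 6391)*(1/12590) + 46861*(-90/178201) = -7921*1/12590 - 4217490/178201 = -7921/12590 - 4217490/178201 = -54509729221/2243550590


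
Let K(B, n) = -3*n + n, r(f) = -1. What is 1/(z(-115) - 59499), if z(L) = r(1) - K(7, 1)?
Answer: -1/59498 ≈ -1.6807e-5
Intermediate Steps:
K(B, n) = -2*n
z(L) = 1 (z(L) = -1 - (-2) = -1 - 1*(-2) = -1 + 2 = 1)
1/(z(-115) - 59499) = 1/(1 - 59499) = 1/(-59498) = -1/59498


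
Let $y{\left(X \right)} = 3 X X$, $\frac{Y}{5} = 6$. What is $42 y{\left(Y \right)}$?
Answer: $113400$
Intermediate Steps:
$Y = 30$ ($Y = 5 \cdot 6 = 30$)
$y{\left(X \right)} = 3 X^{2}$
$42 y{\left(Y \right)} = 42 \cdot 3 \cdot 30^{2} = 42 \cdot 3 \cdot 900 = 42 \cdot 2700 = 113400$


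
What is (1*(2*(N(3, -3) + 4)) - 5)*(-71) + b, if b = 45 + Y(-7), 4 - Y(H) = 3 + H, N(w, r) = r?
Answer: 266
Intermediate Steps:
Y(H) = 1 - H (Y(H) = 4 - (3 + H) = 4 + (-3 - H) = 1 - H)
b = 53 (b = 45 + (1 - 1*(-7)) = 45 + (1 + 7) = 45 + 8 = 53)
(1*(2*(N(3, -3) + 4)) - 5)*(-71) + b = (1*(2*(-3 + 4)) - 5)*(-71) + 53 = (1*(2*1) - 5)*(-71) + 53 = (1*2 - 5)*(-71) + 53 = (2 - 5)*(-71) + 53 = -3*(-71) + 53 = 213 + 53 = 266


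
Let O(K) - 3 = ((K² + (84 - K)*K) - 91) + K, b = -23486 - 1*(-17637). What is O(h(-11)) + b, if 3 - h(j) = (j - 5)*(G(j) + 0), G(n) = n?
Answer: -20642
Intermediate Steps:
h(j) = 3 - j*(-5 + j) (h(j) = 3 - (j - 5)*(j + 0) = 3 - (-5 + j)*j = 3 - j*(-5 + j))
b = -5849 (b = -23486 + 17637 = -5849)
O(K) = -88 + K + K² + K*(84 - K) (O(K) = 3 + (((K² + (84 - K)*K) - 91) + K) = 3 + (((K² + K*(84 - K)) - 91) + K) = 3 + ((-91 + K² + K*(84 - K)) + K) = 3 + (-91 + K + K² + K*(84 - K)) = -88 + K + K² + K*(84 - K))
O(h(-11)) + b = (-88 + 85*(3 - 1*(-11)² + 5*(-11))) - 5849 = (-88 + 85*(3 - 1*121 - 55)) - 5849 = (-88 + 85*(3 - 121 - 55)) - 5849 = (-88 + 85*(-173)) - 5849 = (-88 - 14705) - 5849 = -14793 - 5849 = -20642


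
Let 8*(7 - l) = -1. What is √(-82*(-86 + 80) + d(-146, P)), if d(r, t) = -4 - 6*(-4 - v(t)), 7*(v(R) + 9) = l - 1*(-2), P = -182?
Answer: √91301/14 ≈ 21.583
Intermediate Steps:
l = 57/8 (l = 7 - ⅛*(-1) = 7 + ⅛ = 57/8 ≈ 7.1250)
v(R) = -431/56 (v(R) = -9 + (57/8 - 1*(-2))/7 = -9 + (57/8 + 2)/7 = -9 + (⅐)*(73/8) = -9 + 73/56 = -431/56)
d(r, t) = -733/28 (d(r, t) = -4 - 6*(-4 - 1*(-431/56)) = -4 - 6*(-4 + 431/56) = -4 - 6*207/56 = -4 - 621/28 = -733/28)
√(-82*(-86 + 80) + d(-146, P)) = √(-82*(-86 + 80) - 733/28) = √(-82*(-6) - 733/28) = √(492 - 733/28) = √(13043/28) = √91301/14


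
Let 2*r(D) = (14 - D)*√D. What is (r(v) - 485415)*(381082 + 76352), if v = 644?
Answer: -222045325110 - 288183420*√161 ≈ -2.2570e+11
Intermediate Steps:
r(D) = √D*(14 - D)/2 (r(D) = ((14 - D)*√D)/2 = (√D*(14 - D))/2 = √D*(14 - D)/2)
(r(v) - 485415)*(381082 + 76352) = (√644*(14 - 1*644)/2 - 485415)*(381082 + 76352) = ((2*√161)*(14 - 644)/2 - 485415)*457434 = ((½)*(2*√161)*(-630) - 485415)*457434 = (-630*√161 - 485415)*457434 = (-485415 - 630*√161)*457434 = -222045325110 - 288183420*√161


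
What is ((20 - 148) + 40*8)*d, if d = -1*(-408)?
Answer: 78336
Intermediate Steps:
d = 408
((20 - 148) + 40*8)*d = ((20 - 148) + 40*8)*408 = (-128 + 320)*408 = 192*408 = 78336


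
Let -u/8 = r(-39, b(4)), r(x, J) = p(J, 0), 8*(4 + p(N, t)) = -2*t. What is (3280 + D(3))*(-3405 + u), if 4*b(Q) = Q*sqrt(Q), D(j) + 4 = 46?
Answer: -11205106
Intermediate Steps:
D(j) = 42 (D(j) = -4 + 46 = 42)
p(N, t) = -4 - t/4 (p(N, t) = -4 + (-2*t)/8 = -4 - t/4)
b(Q) = Q**(3/2)/4 (b(Q) = (Q*sqrt(Q))/4 = Q**(3/2)/4)
r(x, J) = -4 (r(x, J) = -4 - 1/4*0 = -4 + 0 = -4)
u = 32 (u = -8*(-4) = 32)
(3280 + D(3))*(-3405 + u) = (3280 + 42)*(-3405 + 32) = 3322*(-3373) = -11205106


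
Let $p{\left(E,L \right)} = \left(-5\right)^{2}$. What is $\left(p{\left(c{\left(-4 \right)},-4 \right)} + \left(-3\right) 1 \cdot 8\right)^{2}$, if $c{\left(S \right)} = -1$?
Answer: $1$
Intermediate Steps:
$p{\left(E,L \right)} = 25$
$\left(p{\left(c{\left(-4 \right)},-4 \right)} + \left(-3\right) 1 \cdot 8\right)^{2} = \left(25 + \left(-3\right) 1 \cdot 8\right)^{2} = \left(25 - 24\right)^{2} = 1^{2} = 1$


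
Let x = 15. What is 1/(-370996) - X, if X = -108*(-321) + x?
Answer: -12867254269/370996 ≈ -34683.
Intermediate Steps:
X = 34683 (X = -108*(-321) + 15 = 34668 + 15 = 34683)
1/(-370996) - X = 1/(-370996) - 1*34683 = -1/370996 - 34683 = -12867254269/370996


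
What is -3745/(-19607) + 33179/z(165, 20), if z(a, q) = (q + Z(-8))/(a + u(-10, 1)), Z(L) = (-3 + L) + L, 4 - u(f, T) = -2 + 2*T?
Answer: 15705910586/2801 ≈ 5.6072e+6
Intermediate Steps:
u(f, T) = 6 - 2*T (u(f, T) = 4 - (-2 + 2*T) = 4 + (2 - 2*T) = 6 - 2*T)
Z(L) = -3 + 2*L
z(a, q) = (-19 + q)/(4 + a) (z(a, q) = (q + (-3 + 2*(-8)))/(a + (6 - 2*1)) = (q + (-3 - 16))/(a + (6 - 2)) = (q - 19)/(a + 4) = (-19 + q)/(4 + a))
-3745/(-19607) + 33179/z(165, 20) = -3745/(-19607) + 33179/(((-19 + 20)/(4 + 165))) = -3745*(-1/19607) + 33179/((1/169)) = 535/2801 + 33179/(((1/169)*1)) = 535/2801 + 33179/(1/169) = 535/2801 + 33179*169 = 535/2801 + 5607251 = 15705910586/2801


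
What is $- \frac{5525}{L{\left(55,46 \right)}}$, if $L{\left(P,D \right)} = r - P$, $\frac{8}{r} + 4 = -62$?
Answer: $\frac{10725}{107} \approx 100.23$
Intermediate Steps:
$r = - \frac{4}{33}$ ($r = \frac{8}{-4 - 62} = \frac{8}{-66} = 8 \left(- \frac{1}{66}\right) = - \frac{4}{33} \approx -0.12121$)
$L{\left(P,D \right)} = - \frac{4}{33} - P$
$- \frac{5525}{L{\left(55,46 \right)}} = - \frac{5525}{- \frac{4}{33} - 55} = - \frac{5525}{- \frac{1819}{33}} = \left(-5525\right) \left(- \frac{33}{1819}\right) = \frac{10725}{107}$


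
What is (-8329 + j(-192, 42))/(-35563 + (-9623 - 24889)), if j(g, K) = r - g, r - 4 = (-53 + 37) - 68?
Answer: 8217/70075 ≈ 0.11726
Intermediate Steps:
r = -80 (r = 4 + ((-53 + 37) - 68) = 4 + (-16 - 68) = 4 - 84 = -80)
j(g, K) = -80 - g
(-8329 + j(-192, 42))/(-35563 + (-9623 - 24889)) = (-8329 + (-80 - 1*(-192)))/(-35563 + (-9623 - 24889)) = (-8329 + (-80 + 192))/(-35563 - 34512) = (-8329 + 112)/(-70075) = -8217*(-1/70075) = 8217/70075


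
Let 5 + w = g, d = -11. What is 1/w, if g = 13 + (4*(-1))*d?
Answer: 1/52 ≈ 0.019231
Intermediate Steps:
g = 57 (g = 13 + (4*(-1))*(-11) = 13 - 4*(-11) = 13 + 44 = 57)
w = 52 (w = -5 + 57 = 52)
1/w = 1/52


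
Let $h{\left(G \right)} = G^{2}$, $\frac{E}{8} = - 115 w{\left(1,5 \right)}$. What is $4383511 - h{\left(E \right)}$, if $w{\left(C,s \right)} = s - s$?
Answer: $4383511$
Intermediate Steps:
$w{\left(C,s \right)} = 0$
$E = 0$ ($E = 8 \left(\left(-115\right) 0\right) = 8 \cdot 0 = 0$)
$4383511 - h{\left(E \right)} = 4383511 - 0^{2} = 4383511 - 0 = 4383511 + 0 = 4383511$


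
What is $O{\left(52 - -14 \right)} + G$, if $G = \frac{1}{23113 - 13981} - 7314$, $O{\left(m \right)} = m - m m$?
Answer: $- \frac{105967727}{9132} \approx -11604.0$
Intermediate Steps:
$O{\left(m \right)} = m - m^{2}$
$G = - \frac{66791447}{9132}$ ($G = \frac{1}{9132} - 7314 = - \frac{66791447}{9132} \approx -7314.0$)
$O{\left(52 - -14 \right)} + G = \left(52 - -14\right) \left(1 - \left(52 - -14\right)\right) - \frac{66791447}{9132} = \left(52 + 14\right) \left(1 - \left(52 + 14\right)\right) - \frac{66791447}{9132} = 66 \left(1 - 66\right) - \frac{66791447}{9132} = 66 \left(-65\right) - \frac{66791447}{9132} = -4290 - \frac{66791447}{9132} = - \frac{105967727}{9132}$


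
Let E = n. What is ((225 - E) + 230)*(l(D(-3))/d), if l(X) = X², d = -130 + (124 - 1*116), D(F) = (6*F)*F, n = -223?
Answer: -988524/61 ≈ -16205.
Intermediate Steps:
E = -223
D(F) = 6*F²
d = -122 (d = -130 + (124 - 116) = -130 + 8 = -122)
((225 - E) + 230)*(l(D(-3))/d) = ((225 - 1*(-223)) + 230)*((6*(-3)²)²/(-122)) = ((225 + 223) + 230)*((6*9)²*(-1/122)) = (448 + 230)*(54²*(-1/122)) = 678*(2916*(-1/122)) = 678*(-1458/61) = -988524/61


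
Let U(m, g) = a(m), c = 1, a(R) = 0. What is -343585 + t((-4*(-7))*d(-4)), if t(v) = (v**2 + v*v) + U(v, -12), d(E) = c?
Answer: -342017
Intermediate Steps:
U(m, g) = 0
d(E) = 1
t(v) = 2*v**2 (t(v) = (v**2 + v*v) + 0 = (v**2 + v**2) + 0 = 2*v**2 + 0 = 2*v**2)
-343585 + t((-4*(-7))*d(-4)) = -343585 + 2*(-4*(-7)*1)**2 = -343585 + 2*(28*1)**2 = -343585 + 2*28**2 = -343585 + 2*784 = -343585 + 1568 = -342017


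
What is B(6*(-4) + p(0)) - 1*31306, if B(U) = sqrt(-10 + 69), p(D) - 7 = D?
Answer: -31306 + sqrt(59) ≈ -31298.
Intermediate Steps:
p(D) = 7 + D
B(U) = sqrt(59)
B(6*(-4) + p(0)) - 1*31306 = sqrt(59) - 1*31306 = sqrt(59) - 31306 = -31306 + sqrt(59)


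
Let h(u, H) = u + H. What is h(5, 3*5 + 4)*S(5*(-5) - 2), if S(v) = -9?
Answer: -216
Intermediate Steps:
h(u, H) = H + u
h(5, 3*5 + 4)*S(5*(-5) - 2) = ((3*5 + 4) + 5)*(-9) = ((15 + 4) + 5)*(-9) = (19 + 5)*(-9) = 24*(-9) = -216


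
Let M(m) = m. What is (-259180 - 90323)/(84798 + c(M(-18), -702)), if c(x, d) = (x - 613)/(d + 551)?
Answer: -52774953/12805129 ≈ -4.1214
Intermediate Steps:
c(x, d) = (-613 + x)/(551 + d)
(-259180 - 90323)/(84798 + c(M(-18), -702)) = (-259180 - 90323)/(84798 + (-613 - 18)/(551 - 702)) = -349503/(84798 - 631/(-151)) = -349503/(84798 - 1/151*(-631)) = -349503/(84798 + 631/151) = -349503/12805129/151 = -349503*151/12805129 = -52774953/12805129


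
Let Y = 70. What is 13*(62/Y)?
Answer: 403/35 ≈ 11.514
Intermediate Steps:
13*(62/Y) = 13*(62/70) = 13*(62*(1/70)) = 13*(31/35) = 403/35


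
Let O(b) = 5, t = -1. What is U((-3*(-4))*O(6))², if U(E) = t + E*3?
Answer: 32041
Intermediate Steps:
U(E) = -1 + 3*E (U(E) = -1 + E*3 = -1 + 3*E)
U((-3*(-4))*O(6))² = (-1 + 3*(-3*(-4)*5))² = (-1 + 3*(12*5))² = (-1 + 3*60)² = (-1 + 180)² = 179² = 32041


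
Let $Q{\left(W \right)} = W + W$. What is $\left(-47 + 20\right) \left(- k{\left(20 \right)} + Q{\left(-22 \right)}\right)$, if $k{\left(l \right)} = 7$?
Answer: $1377$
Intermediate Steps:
$Q{\left(W \right)} = 2 W$
$\left(-47 + 20\right) \left(- k{\left(20 \right)} + Q{\left(-22 \right)}\right) = \left(-47 + 20\right) \left(\left(-1\right) 7 + 2 \left(-22\right)\right) = - 27 \left(-7 - 44\right) = \left(-27\right) \left(-51\right) = 1377$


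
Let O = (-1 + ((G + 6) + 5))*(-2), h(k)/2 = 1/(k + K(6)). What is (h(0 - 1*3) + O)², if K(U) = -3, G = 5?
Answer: 8281/9 ≈ 920.11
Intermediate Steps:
h(k) = 2/(-3 + k) (h(k) = 2/(k - 3) = 2/(-3 + k))
O = -30 (O = (-1 + ((5 + 6) + 5))*(-2) = (-1 + (11 + 5))*(-2) = (-1 + 16)*(-2) = 15*(-2) = -30)
(h(0 - 1*3) + O)² = (2/(-3 + (0 - 1*3)) - 30)² = (2/(-3 + (0 - 3)) - 30)² = (2/(-3 - 3) - 30)² = (2/(-6) - 30)² = (2*(-⅙) - 30)² = (-⅓ - 30)² = (-91/3)² = 8281/9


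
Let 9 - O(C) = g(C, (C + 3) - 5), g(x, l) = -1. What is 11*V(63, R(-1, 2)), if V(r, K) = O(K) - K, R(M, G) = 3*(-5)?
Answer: 275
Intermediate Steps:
O(C) = 10 (O(C) = 9 - 1*(-1) = 9 + 1 = 10)
R(M, G) = -15
V(r, K) = 10 - K
11*V(63, R(-1, 2)) = 11*(10 - 1*(-15)) = 11*(10 + 15) = 11*25 = 275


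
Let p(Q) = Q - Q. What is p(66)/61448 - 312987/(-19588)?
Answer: 312987/19588 ≈ 15.979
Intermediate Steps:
p(Q) = 0
p(66)/61448 - 312987/(-19588) = 0/61448 - 312987/(-19588) = 0*(1/61448) - 312987*(-1/19588) = 0 + 312987/19588 = 312987/19588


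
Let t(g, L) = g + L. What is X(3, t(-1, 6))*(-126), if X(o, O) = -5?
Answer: 630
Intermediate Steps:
t(g, L) = L + g
X(3, t(-1, 6))*(-126) = -5*(-126) = 630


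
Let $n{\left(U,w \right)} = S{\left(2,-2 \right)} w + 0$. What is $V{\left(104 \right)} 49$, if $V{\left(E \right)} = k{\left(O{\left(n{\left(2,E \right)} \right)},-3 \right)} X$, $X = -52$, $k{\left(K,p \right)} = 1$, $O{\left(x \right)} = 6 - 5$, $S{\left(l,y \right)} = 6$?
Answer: $-2548$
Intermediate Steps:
$n{\left(U,w \right)} = 6 w$ ($n{\left(U,w \right)} = 6 w + 0 = 6 w$)
$O{\left(x \right)} = 1$
$V{\left(E \right)} = -52$ ($V{\left(E \right)} = 1 \left(-52\right) = -52$)
$V{\left(104 \right)} 49 = \left(-52\right) 49 = -2548$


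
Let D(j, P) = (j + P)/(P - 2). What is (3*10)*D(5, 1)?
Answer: -180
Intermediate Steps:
D(j, P) = (P + j)/(-2 + P)
(3*10)*D(5, 1) = (3*10)*((1 + 5)/(-2 + 1)) = 30*(6/(-1)) = 30*(-1*6) = 30*(-6) = -180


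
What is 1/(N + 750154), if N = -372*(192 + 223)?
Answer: 1/595774 ≈ 1.6785e-6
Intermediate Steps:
N = -154380 (N = -372*415 = -154380)
1/(N + 750154) = 1/(-154380 + 750154) = 1/595774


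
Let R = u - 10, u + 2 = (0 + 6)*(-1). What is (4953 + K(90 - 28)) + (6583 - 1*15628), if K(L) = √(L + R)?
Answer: -4092 + 2*√11 ≈ -4085.4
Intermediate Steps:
u = -8 (u = -2 + (0 + 6)*(-1) = -2 + 6*(-1) = -2 - 6 = -8)
R = -18 (R = -8 - 10 = -18)
K(L) = √(-18 + L) (K(L) = √(L - 18) = √(-18 + L))
(4953 + K(90 - 28)) + (6583 - 1*15628) = (4953 + √(-18 + (90 - 28))) + (6583 - 1*15628) = (4953 + √(-18 + 62)) + (6583 - 15628) = (4953 + √44) - 9045 = (4953 + 2*√11) - 9045 = -4092 + 2*√11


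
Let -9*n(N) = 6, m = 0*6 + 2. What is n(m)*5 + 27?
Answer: 71/3 ≈ 23.667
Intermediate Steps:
m = 2 (m = 0 + 2 = 2)
n(N) = -⅔ (n(N) = -⅑*6 = -⅔)
n(m)*5 + 27 = -⅔*5 + 27 = -10/3 + 27 = 71/3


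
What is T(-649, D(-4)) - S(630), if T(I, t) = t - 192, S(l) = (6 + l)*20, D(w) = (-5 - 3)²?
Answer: -12848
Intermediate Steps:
D(w) = 64 (D(w) = (-8)² = 64)
S(l) = 120 + 20*l
T(I, t) = -192 + t
T(-649, D(-4)) - S(630) = (-192 + 64) - (120 + 20*630) = -128 - (120 + 12600) = -128 - 1*12720 = -128 - 12720 = -12848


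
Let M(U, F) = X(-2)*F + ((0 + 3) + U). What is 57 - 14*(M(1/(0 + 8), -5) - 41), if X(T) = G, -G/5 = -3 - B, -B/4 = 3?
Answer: -10251/4 ≈ -2562.8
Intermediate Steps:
B = -12 (B = -4*3 = -12)
G = -45 (G = -5*(-3 - 1*(-12)) = -5*(-3 + 12) = -5*9 = -45)
X(T) = -45
M(U, F) = 3 + U - 45*F (M(U, F) = -45*F + ((0 + 3) + U) = -45*F + (3 + U) = 3 + U - 45*F)
57 - 14*(M(1/(0 + 8), -5) - 41) = 57 - 14*((3 + 1/(0 + 8) - 45*(-5)) - 41) = 57 - 14*((3 + 1/8 + 225) - 41) = 57 - 14*((3 + ⅛ + 225) - 41) = 57 - 14*(1825/8 - 41) = 57 - 14*1497/8 = 57 - 10479/4 = -10251/4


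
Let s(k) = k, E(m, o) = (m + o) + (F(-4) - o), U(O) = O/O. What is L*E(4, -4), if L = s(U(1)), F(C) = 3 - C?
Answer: 11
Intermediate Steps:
U(O) = 1
E(m, o) = 7 + m (E(m, o) = (m + o) + ((3 - 1*(-4)) - o) = (m + o) + ((3 + 4) - o) = (m + o) + (7 - o) = 7 + m)
L = 1
L*E(4, -4) = 1*(7 + 4) = 1*11 = 11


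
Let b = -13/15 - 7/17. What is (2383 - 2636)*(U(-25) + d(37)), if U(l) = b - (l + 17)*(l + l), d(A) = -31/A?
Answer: 959873651/9435 ≈ 1.0174e+5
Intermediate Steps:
b = -326/255 (b = -13*1/15 - 7*1/17 = -13/15 - 7/17 = -326/255 ≈ -1.2784)
U(l) = -326/255 - 2*l*(17 + l) (U(l) = -326/255 - (l + 17)*(l + l) = -326/255 - (17 + l)*2*l = -326/255 - 2*l*(17 + l))
(2383 - 2636)*(U(-25) + d(37)) = (2383 - 2636)*((-326/255 - 34*(-25) - 2*(-25)**2) - 31/37) = -253*((-326/255 + 850 - 2*625) - 31*1/37) = -253*((-326/255 + 850 - 1250) - 31/37) = -253*(-102326/255 - 31/37) = -253*(-3793967/9435) = 959873651/9435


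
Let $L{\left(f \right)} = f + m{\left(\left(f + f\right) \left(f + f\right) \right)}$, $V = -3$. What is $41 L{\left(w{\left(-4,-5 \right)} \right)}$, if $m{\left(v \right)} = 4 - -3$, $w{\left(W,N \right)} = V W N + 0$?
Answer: $-2173$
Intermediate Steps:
$w{\left(W,N \right)} = - 3 N W$ ($w{\left(W,N \right)} = - 3 W N + 0 = - 3 N W + 0 = - 3 N W$)
$m{\left(v \right)} = 7$ ($m{\left(v \right)} = 4 + 3 = 7$)
$L{\left(f \right)} = 7 + f$ ($L{\left(f \right)} = f + 7 = 7 + f$)
$41 L{\left(w{\left(-4,-5 \right)} \right)} = 41 \left(7 - \left(-15\right) \left(-4\right)\right) = 41 \left(7 - 60\right) = 41 \left(-53\right) = -2173$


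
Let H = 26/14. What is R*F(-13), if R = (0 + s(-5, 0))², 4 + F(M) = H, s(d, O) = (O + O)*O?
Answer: 0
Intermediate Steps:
s(d, O) = 2*O² (s(d, O) = (2*O)*O = 2*O²)
H = 13/7 (H = 26*(1/14) = 13/7 ≈ 1.8571)
F(M) = -15/7 (F(M) = -4 + 13/7 = -15/7)
R = 0 (R = (0 + 2*0²)² = (0 + 2*0)² = (0 + 0)² = 0² = 0)
R*F(-13) = 0*(-15/7) = 0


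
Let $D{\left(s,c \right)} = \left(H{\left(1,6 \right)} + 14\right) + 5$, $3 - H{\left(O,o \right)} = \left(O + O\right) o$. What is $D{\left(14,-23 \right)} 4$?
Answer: $40$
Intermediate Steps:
$H{\left(O,o \right)} = 3 - 2 O o$ ($H{\left(O,o \right)} = 3 - \left(O + O\right) o = 3 - 2 O o$)
$D{\left(s,c \right)} = 10$ ($D{\left(s,c \right)} = \left(\left(3 - 2 \cdot 6\right) + 14\right) + 5 = \left(\left(3 - 12\right) + 14\right) + 5 = \left(-9 + 14\right) + 5 = 5 + 5 = 10$)
$D{\left(14,-23 \right)} 4 = 10 \cdot 4 = 40$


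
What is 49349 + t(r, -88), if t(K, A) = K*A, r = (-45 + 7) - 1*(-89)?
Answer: 44861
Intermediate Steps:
r = 51 (r = -38 + 89 = 51)
t(K, A) = A*K
49349 + t(r, -88) = 49349 - 88*51 = 49349 - 4488 = 44861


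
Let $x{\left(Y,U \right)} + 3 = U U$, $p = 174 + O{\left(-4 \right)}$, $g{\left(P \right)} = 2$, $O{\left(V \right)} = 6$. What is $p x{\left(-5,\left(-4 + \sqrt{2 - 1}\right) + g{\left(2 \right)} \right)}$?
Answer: $-360$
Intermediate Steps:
$p = 180$ ($p = 174 + 6 = 180$)
$x{\left(Y,U \right)} = -3 + U^{2}$ ($x{\left(Y,U \right)} = -3 + U U = -3 + U^{2}$)
$p x{\left(-5,\left(-4 + \sqrt{2 - 1}\right) + g{\left(2 \right)} \right)} = 180 \left(-3 + \left(\left(-4 + \sqrt{2 - 1}\right) + 2\right)^{2}\right) = 180 \left(-3 + \left(\left(-4 + \sqrt{1}\right) + 2\right)^{2}\right) = 180 \left(-3 + \left(\left(-4 + 1\right) + 2\right)^{2}\right) = 180 \left(-3 + \left(-3 + 2\right)^{2}\right) = 180 \left(-3 + \left(-1\right)^{2}\right) = 180 \left(-3 + 1\right) = 180 \left(-2\right) = -360$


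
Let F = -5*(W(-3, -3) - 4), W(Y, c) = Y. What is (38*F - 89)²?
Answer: 1540081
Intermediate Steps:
F = 35 (F = -5*(-3 - 4) = -5*(-7) = 35)
(38*F - 89)² = (38*35 - 89)² = (1330 - 89)² = 1241² = 1540081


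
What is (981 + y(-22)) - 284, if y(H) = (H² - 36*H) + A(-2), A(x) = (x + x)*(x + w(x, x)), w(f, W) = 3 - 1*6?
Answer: 1993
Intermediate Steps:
w(f, W) = -3 (w(f, W) = 3 - 6 = -3)
A(x) = 2*x*(-3 + x) (A(x) = (x + x)*(x - 3) = (2*x)*(-3 + x) = 2*x*(-3 + x))
y(H) = 20 + H² - 36*H (y(H) = (H² - 36*H) + 2*(-2)*(-3 - 2) = (H² - 36*H) + 2*(-2)*(-5) = (H² - 36*H) + 20 = 20 + H² - 36*H)
(981 + y(-22)) - 284 = (981 + (20 + (-22)² - 36*(-22))) - 284 = (981 + (20 + 484 + 792)) - 284 = (981 + 1296) - 284 = 2277 - 284 = 1993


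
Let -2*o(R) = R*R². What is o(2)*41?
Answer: -164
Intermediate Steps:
o(R) = -R³/2 (o(R) = -R*R²/2 = -R³/2)
o(2)*41 = -½*2³*41 = -½*8*41 = -4*41 = -164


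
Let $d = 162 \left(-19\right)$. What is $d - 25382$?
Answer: $-28460$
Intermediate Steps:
$d = -3078$
$d - 25382 = -3078 - 25382 = -28460$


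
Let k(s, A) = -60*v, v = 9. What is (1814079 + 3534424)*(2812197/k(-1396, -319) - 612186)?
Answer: -594383839724137/180 ≈ -3.3021e+12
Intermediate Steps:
k(s, A) = -540 (k(s, A) = -60*9 = -540)
(1814079 + 3534424)*(2812197/k(-1396, -319) - 612186) = (1814079 + 3534424)*(2812197/(-540) - 612186) = 5348503*(2812197*(-1/540) - 612186) = 5348503*(-937399/180 - 612186) = 5348503*(-111130879/180) = -594383839724137/180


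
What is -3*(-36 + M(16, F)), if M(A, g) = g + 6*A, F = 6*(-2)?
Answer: -144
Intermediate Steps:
F = -12
-3*(-36 + M(16, F)) = -3*(-36 + (-12 + 6*16)) = -3*(-36 + (-12 + 96)) = -3*(-36 + 84) = -3*48 = -144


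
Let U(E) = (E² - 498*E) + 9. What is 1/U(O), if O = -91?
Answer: 1/53608 ≈ 1.8654e-5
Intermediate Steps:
U(E) = 9 + E² - 498*E
1/U(O) = 1/(9 + (-91)² - 498*(-91)) = 1/(9 + 8281 + 45318) = 1/53608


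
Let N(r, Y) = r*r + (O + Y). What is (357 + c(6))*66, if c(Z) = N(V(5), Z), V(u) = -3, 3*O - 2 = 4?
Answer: 24684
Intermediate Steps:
O = 2 (O = 2/3 + (1/3)*4 = 2/3 + 4/3 = 2)
N(r, Y) = 2 + Y + r**2 (N(r, Y) = r*r + (2 + Y) = r**2 + (2 + Y) = 2 + Y + r**2)
c(Z) = 11 + Z (c(Z) = 2 + Z + (-3)**2 = 2 + Z + 9 = 11 + Z)
(357 + c(6))*66 = (357 + (11 + 6))*66 = (357 + 17)*66 = 374*66 = 24684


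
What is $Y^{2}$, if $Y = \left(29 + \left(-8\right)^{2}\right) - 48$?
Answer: $2025$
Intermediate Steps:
$Y = 45$ ($Y = \left(29 + 64\right) - 48 = 93 - 48 = 45$)
$Y^{2} = 45^{2} = 2025$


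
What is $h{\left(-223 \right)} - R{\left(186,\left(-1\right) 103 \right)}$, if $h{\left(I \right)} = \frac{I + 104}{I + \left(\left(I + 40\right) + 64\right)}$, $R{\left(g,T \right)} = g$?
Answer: $- \frac{63493}{342} \approx -185.65$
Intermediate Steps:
$h{\left(I \right)} = \frac{104 + I}{104 + 2 I}$ ($h{\left(I \right)} = \frac{104 + I}{I + \left(\left(40 + I\right) + 64\right)} = \frac{104 + I}{I + \left(104 + I\right)} = \frac{104 + I}{104 + 2 I}$)
$h{\left(-223 \right)} - R{\left(186,\left(-1\right) 103 \right)} = \frac{104 - 223}{2 \left(52 - 223\right)} - 186 = \frac{1}{2} \frac{1}{-171} \left(-119\right) - 186 = \frac{1}{2} \left(- \frac{1}{171}\right) \left(-119\right) - 186 = \frac{119}{342} - 186 = - \frac{63493}{342}$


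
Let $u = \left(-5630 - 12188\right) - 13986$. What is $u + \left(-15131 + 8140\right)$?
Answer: $-38795$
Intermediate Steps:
$u = -31804$ ($u = -17818 - 13986 = -31804$)
$u + \left(-15131 + 8140\right) = -31804 + \left(-15131 + 8140\right) = -31804 - 6991 = -38795$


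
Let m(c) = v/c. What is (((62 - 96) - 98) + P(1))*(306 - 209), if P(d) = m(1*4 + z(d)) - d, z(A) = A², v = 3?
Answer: -64214/5 ≈ -12843.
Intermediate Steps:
m(c) = 3/c
P(d) = -d + 3/(4 + d²) (P(d) = 3/(1*4 + d²) - d = 3/(4 + d²) - d = -d + 3/(4 + d²))
(((62 - 96) - 98) + P(1))*(306 - 209) = (((62 - 96) - 98) + (-1*1 + 3/(4 + 1²)))*(306 - 209) = ((-34 - 98) + (-1 + 3/(4 + 1)))*97 = (-132 + (-1 + 3/5))*97 = (-132 + (-1 + 3*(⅕)))*97 = (-132 + (-1 + ⅗))*97 = (-132 - ⅖)*97 = -662/5*97 = -64214/5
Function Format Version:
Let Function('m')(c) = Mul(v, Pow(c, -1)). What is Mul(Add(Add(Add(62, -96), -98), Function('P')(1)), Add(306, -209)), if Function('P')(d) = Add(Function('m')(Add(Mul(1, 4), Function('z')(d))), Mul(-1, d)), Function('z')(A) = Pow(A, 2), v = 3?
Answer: Rational(-64214, 5) ≈ -12843.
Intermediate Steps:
Function('m')(c) = Mul(3, Pow(c, -1))
Function('P')(d) = Add(Mul(-1, d), Mul(3, Pow(Add(4, Pow(d, 2)), -1))) (Function('P')(d) = Add(Mul(3, Pow(Add(Mul(1, 4), Pow(d, 2)), -1)), Mul(-1, d)) = Add(Mul(3, Pow(Add(4, Pow(d, 2)), -1)), Mul(-1, d)) = Add(Mul(-1, d), Mul(3, Pow(Add(4, Pow(d, 2)), -1))))
Mul(Add(Add(Add(62, -96), -98), Function('P')(1)), Add(306, -209)) = Mul(Add(Add(Add(62, -96), -98), Add(Mul(-1, 1), Mul(3, Pow(Add(4, Pow(1, 2)), -1)))), Add(306, -209)) = Mul(Add(Add(-34, -98), Add(-1, Mul(3, Pow(Add(4, 1), -1)))), 97) = Mul(Add(-132, Add(-1, Mul(3, Pow(5, -1)))), 97) = Mul(Add(-132, Add(-1, Mul(3, Rational(1, 5)))), 97) = Mul(Add(-132, Add(-1, Rational(3, 5))), 97) = Mul(Add(-132, Rational(-2, 5)), 97) = Mul(Rational(-662, 5), 97) = Rational(-64214, 5)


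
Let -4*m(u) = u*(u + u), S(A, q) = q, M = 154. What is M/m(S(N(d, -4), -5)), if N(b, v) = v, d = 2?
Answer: -308/25 ≈ -12.320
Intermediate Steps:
m(u) = -u**2/2 (m(u) = -u*(u + u)/4 = -u*2*u/4 = -u**2/2)
M/m(S(N(d, -4), -5)) = 154/((-1/2*(-5)**2)) = 154/((-1/2*25)) = 154/(-25/2) = 154*(-2/25) = -308/25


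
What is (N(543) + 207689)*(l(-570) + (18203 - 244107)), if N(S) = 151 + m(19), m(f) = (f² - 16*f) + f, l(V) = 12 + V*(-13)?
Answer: -45425903512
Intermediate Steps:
l(V) = 12 - 13*V
m(f) = f² - 15*f
N(S) = 227 (N(S) = 151 + 19*(-15 + 19) = 151 + 19*4 = 151 + 76 = 227)
(N(543) + 207689)*(l(-570) + (18203 - 244107)) = (227 + 207689)*((12 - 13*(-570)) + (18203 - 244107)) = 207916*((12 + 7410) - 225904) = 207916*(7422 - 225904) = 207916*(-218482) = -45425903512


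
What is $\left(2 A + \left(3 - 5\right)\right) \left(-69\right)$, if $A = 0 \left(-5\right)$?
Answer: $138$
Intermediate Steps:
$A = 0$
$\left(2 A + \left(3 - 5\right)\right) \left(-69\right) = \left(2 \cdot 0 + \left(3 - 5\right)\right) \left(-69\right) = \left(0 - 2\right) \left(-69\right) = \left(-2\right) \left(-69\right) = 138$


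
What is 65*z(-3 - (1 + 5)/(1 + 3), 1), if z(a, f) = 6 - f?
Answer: 325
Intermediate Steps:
65*z(-3 - (1 + 5)/(1 + 3), 1) = 65*(6 - 1*1) = 65*(6 - 1) = 65*5 = 325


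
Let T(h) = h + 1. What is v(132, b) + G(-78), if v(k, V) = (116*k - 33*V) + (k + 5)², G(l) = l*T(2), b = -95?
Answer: 36982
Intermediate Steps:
T(h) = 1 + h
G(l) = 3*l (G(l) = l*(1 + 2) = l*3 = 3*l)
v(k, V) = (5 + k)² - 33*V + 116*k (v(k, V) = (-33*V + 116*k) + (5 + k)² = (5 + k)² - 33*V + 116*k)
v(132, b) + G(-78) = ((5 + 132)² - 33*(-95) + 116*132) + 3*(-78) = (137² + 3135 + 15312) - 234 = (18769 + 3135 + 15312) - 234 = 37216 - 234 = 36982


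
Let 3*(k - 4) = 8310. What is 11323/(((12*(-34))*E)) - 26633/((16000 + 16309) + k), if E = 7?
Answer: -473308657/100197048 ≈ -4.7238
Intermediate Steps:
k = 2774 (k = 4 + (⅓)*8310 = 4 + 2770 = 2774)
11323/(((12*(-34))*E)) - 26633/((16000 + 16309) + k) = 11323/(((12*(-34))*7)) - 26633/((16000 + 16309) + 2774) = 11323/((-408*7)) - 26633/(32309 + 2774) = 11323/(-2856) - 26633/35083 = 11323*(-1/2856) - 26633*1/35083 = -11323/2856 - 26633/35083 = -473308657/100197048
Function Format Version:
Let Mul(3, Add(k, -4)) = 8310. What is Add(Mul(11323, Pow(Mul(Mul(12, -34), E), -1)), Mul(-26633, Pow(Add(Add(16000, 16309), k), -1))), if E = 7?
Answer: Rational(-473308657, 100197048) ≈ -4.7238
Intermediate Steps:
k = 2774 (k = Add(4, Mul(Rational(1, 3), 8310)) = Add(4, 2770) = 2774)
Add(Mul(11323, Pow(Mul(Mul(12, -34), E), -1)), Mul(-26633, Pow(Add(Add(16000, 16309), k), -1))) = Add(Mul(11323, Pow(Mul(Mul(12, -34), 7), -1)), Mul(-26633, Pow(Add(Add(16000, 16309), 2774), -1))) = Add(Mul(11323, Pow(Mul(-408, 7), -1)), Mul(-26633, Pow(Add(32309, 2774), -1))) = Add(Mul(11323, Pow(-2856, -1)), Mul(-26633, Pow(35083, -1))) = Add(Mul(11323, Rational(-1, 2856)), Mul(-26633, Rational(1, 35083))) = Add(Rational(-11323, 2856), Rational(-26633, 35083)) = Rational(-473308657, 100197048)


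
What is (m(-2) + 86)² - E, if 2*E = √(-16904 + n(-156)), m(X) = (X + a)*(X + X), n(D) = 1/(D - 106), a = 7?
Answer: 4356 - I*√1160358438/524 ≈ 4356.0 - 65.008*I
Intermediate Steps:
n(D) = 1/(-106 + D)
m(X) = 2*X*(7 + X) (m(X) = (X + 7)*(X + X) = (7 + X)*(2*X) = 2*X*(7 + X))
E = I*√1160358438/524 (E = √(-16904 + 1/(-106 - 156))/2 = √(-16904 + 1/(-262))/2 = √(-16904 - 1/262)/2 = √(-4428849/262)/2 = (I*√1160358438/262)/2 = I*√1160358438/524 ≈ 65.008*I)
(m(-2) + 86)² - E = (2*(-2)*(7 - 2) + 86)² - I*√1160358438/524 = (2*(-2)*5 + 86)² - I*√1160358438/524 = (-20 + 86)² - I*√1160358438/524 = 66² - I*√1160358438/524 = 4356 - I*√1160358438/524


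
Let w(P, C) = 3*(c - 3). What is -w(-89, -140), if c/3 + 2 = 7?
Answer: -36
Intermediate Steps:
c = 15 (c = -6 + 3*7 = -6 + 21 = 15)
w(P, C) = 36 (w(P, C) = 3*(15 - 3) = 3*12 = 36)
-w(-89, -140) = -1*36 = -36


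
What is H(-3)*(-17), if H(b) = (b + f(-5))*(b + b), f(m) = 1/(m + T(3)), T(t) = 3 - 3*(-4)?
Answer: -1479/5 ≈ -295.80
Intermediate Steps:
T(t) = 15 (T(t) = 3 + 12 = 15)
f(m) = 1/(15 + m) (f(m) = 1/(m + 15) = 1/(15 + m))
H(b) = 2*b*(⅒ + b) (H(b) = (b + 1/(15 - 5))*(b + b) = (b + 1/10)*(2*b) = (b + ⅒)*(2*b) = (⅒ + b)*(2*b) = 2*b*(⅒ + b))
H(-3)*(-17) = ((⅕)*(-3)*(1 + 10*(-3)))*(-17) = ((⅕)*(-3)*(1 - 30))*(-17) = ((⅕)*(-3)*(-29))*(-17) = (87/5)*(-17) = -1479/5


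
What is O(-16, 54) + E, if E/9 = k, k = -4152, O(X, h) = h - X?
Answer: -37298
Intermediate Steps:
E = -37368 (E = 9*(-4152) = -37368)
O(-16, 54) + E = (54 - 1*(-16)) - 37368 = (54 + 16) - 37368 = 70 - 37368 = -37298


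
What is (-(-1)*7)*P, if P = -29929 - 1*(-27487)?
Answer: -17094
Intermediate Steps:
P = -2442 (P = -29929 + 27487 = -2442)
(-(-1)*7)*P = -(-1)*7*(-2442) = -1*(-7)*(-2442) = 7*(-2442) = -17094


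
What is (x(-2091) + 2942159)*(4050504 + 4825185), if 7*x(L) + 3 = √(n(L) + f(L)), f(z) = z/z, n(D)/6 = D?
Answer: 182795791280790/7 + 8875689*I*√12545/7 ≈ 2.6114e+13 + 1.4202e+8*I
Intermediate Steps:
n(D) = 6*D
f(z) = 1
x(L) = -3/7 + √(1 + 6*L)/7 (x(L) = -3/7 + √(6*L + 1)/7 = -3/7 + √(1 + 6*L)/7)
(x(-2091) + 2942159)*(4050504 + 4825185) = ((-3/7 + √(1 + 6*(-2091))/7) + 2942159)*(4050504 + 4825185) = ((-3/7 + √(1 - 12546)/7) + 2942159)*8875689 = ((-3/7 + √(-12545)/7) + 2942159)*8875689 = ((-3/7 + (I*√12545)/7) + 2942159)*8875689 = ((-3/7 + I*√12545/7) + 2942159)*8875689 = (20595110/7 + I*√12545/7)*8875689 = 182795791280790/7 + 8875689*I*√12545/7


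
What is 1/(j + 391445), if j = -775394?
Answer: -1/383949 ≈ -2.6045e-6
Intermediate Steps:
1/(j + 391445) = 1/(-775394 + 391445) = 1/(-383949) = -1/383949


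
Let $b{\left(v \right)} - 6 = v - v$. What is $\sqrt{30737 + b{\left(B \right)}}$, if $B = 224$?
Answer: $\sqrt{30743} \approx 175.34$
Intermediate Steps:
$b{\left(v \right)} = 6$ ($b{\left(v \right)} = 6 + \left(v - v\right) = 6 + 0 = 6$)
$\sqrt{30737 + b{\left(B \right)}} = \sqrt{30737 + 6} = \sqrt{30743}$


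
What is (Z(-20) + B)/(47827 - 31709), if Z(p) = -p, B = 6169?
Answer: 6189/16118 ≈ 0.38398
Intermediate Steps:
(Z(-20) + B)/(47827 - 31709) = (-1*(-20) + 6169)/(47827 - 31709) = (20 + 6169)/16118 = 6189*(1/16118) = 6189/16118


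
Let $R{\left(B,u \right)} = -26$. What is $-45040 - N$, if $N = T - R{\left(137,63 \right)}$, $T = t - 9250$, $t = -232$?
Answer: $-35584$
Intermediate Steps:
$T = -9482$ ($T = -232 - 9250 = -9482$)
$N = -9456$ ($N = -9482 - -26 = -9482 + 26 = -9456$)
$-45040 - N = -45040 - -9456 = -45040 + 9456 = -35584$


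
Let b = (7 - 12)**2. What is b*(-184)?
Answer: -4600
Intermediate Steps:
b = 25 (b = (-5)**2 = 25)
b*(-184) = 25*(-184) = -4600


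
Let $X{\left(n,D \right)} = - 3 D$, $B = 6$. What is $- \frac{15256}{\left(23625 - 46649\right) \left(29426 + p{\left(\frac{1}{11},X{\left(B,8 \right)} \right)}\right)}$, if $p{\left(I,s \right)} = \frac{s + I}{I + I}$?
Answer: $\frac{1907}{84309571} \approx 2.2619 \cdot 10^{-5}$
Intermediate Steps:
$p{\left(I,s \right)} = \frac{I + s}{2 I}$
$- \frac{15256}{\left(23625 - 46649\right) \left(29426 + p{\left(\frac{1}{11},X{\left(B,8 \right)} \right)}\right)} = - \frac{15256}{\left(23625 - 46649\right) \left(29426 + \frac{\frac{1}{11} - 24}{2 \cdot \frac{1}{11}}\right)} = - \frac{15256}{\left(-23024\right) \left(29426 + \frac{\frac{1}{\frac{1}{11}} \left(\frac{1}{11} - 24\right)}{2}\right)} = - \frac{15256}{\left(-23024\right) \left(29426 + \frac{1}{2} \cdot 11 \left(- \frac{263}{11}\right)\right)} = - \frac{15256}{\left(-23024\right) \left(29426 - \frac{263}{2}\right)} = - \frac{15256}{\left(-23024\right) \frac{58589}{2}} = - \frac{15256}{-674476568} = \left(-15256\right) \left(- \frac{1}{674476568}\right) = \frac{1907}{84309571}$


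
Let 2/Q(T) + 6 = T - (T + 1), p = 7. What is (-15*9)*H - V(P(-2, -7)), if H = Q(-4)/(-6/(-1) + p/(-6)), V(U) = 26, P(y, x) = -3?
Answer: -3658/203 ≈ -18.020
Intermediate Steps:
Q(T) = -2/7 (Q(T) = 2/(-6 + (T - (T + 1))) = 2/(-6 + (T - (1 + T))) = 2/(-6 + (T + (-1 - T))) = 2/(-6 - 1) = 2/(-7) = 2*(-⅐) = -2/7)
H = -12/203 (H = -2/(7*(-6/(-1) + 7/(-6))) = -2/(7*(-6*(-1) + 7*(-⅙))) = -2/(7*(6 - 7/6)) = -2/(7*29/6) = -2/7*6/29 = -12/203 ≈ -0.059113)
(-15*9)*H - V(P(-2, -7)) = -15*9*(-12/203) - 1*26 = -135*(-12/203) - 26 = 1620/203 - 26 = -3658/203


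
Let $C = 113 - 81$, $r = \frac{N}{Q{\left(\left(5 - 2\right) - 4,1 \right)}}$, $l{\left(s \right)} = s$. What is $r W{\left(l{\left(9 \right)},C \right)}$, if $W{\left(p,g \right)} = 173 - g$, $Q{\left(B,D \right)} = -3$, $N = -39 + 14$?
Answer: $1175$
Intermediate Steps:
$N = -25$
$r = \frac{25}{3}$ ($r = - \frac{25}{-3} = \left(-25\right) \left(- \frac{1}{3}\right) = \frac{25}{3} \approx 8.3333$)
$C = 32$ ($C = 113 - 81 = 32$)
$r W{\left(l{\left(9 \right)},C \right)} = \frac{25 \left(173 - 32\right)}{3} = \frac{25}{3} \cdot 141 = 1175$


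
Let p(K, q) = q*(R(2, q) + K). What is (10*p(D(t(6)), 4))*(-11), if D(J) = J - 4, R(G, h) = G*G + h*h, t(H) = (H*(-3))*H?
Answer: 40480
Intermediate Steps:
t(H) = -3*H**2 (t(H) = (-3*H)*H = -3*H**2)
R(G, h) = G**2 + h**2
D(J) = -4 + J
p(K, q) = q*(4 + K + q**2) (p(K, q) = q*((2**2 + q**2) + K) = q*((4 + q**2) + K) = q*(4 + K + q**2))
(10*p(D(t(6)), 4))*(-11) = (10*(4*(4 + (-4 - 3*6**2) + 4**2)))*(-11) = (10*(4*(4 + (-4 - 3*36) + 16)))*(-11) = (10*(4*(4 + (-4 - 108) + 16)))*(-11) = (10*(4*(4 - 112 + 16)))*(-11) = (10*(4*(-92)))*(-11) = (10*(-368))*(-11) = -3680*(-11) = 40480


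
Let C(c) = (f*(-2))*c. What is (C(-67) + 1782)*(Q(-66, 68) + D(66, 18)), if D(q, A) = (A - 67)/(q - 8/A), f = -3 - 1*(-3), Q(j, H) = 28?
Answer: 14326389/295 ≈ 48564.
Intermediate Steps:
f = 0 (f = -3 + 3 = 0)
C(c) = 0 (C(c) = (0*(-2))*c = 0*c = 0)
D(q, A) = (-67 + A)/(q - 8/A)
(C(-67) + 1782)*(Q(-66, 68) + D(66, 18)) = (0 + 1782)*(28 + 18*(-67 + 18)/(-8 + 18*66)) = 1782*(28 + 18*(-49)/(-8 + 1188)) = 1782*(28 + 18*(-49)/1180) = 1782*(28 + 18*(1/1180)*(-49)) = 1782*(28 - 441/590) = 1782*(16079/590) = 14326389/295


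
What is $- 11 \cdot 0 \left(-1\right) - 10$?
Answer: $-10$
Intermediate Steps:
$- 11 \cdot 0 \left(-1\right) - 10 = \left(-11\right) 0 - 10 = 0 - 10 = -10$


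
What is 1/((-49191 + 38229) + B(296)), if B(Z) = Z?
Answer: -1/10666 ≈ -9.3756e-5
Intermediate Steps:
1/((-49191 + 38229) + B(296)) = 1/((-49191 + 38229) + 296) = 1/(-10962 + 296) = 1/(-10666) = -1/10666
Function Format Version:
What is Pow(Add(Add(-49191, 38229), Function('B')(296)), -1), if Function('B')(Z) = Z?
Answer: Rational(-1, 10666) ≈ -9.3756e-5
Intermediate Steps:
Pow(Add(Add(-49191, 38229), Function('B')(296)), -1) = Pow(Add(Add(-49191, 38229), 296), -1) = Pow(Add(-10962, 296), -1) = Pow(-10666, -1) = Rational(-1, 10666)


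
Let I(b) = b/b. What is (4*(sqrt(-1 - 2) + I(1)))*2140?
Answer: 8560 + 8560*I*sqrt(3) ≈ 8560.0 + 14826.0*I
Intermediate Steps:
I(b) = 1
(4*(sqrt(-1 - 2) + I(1)))*2140 = (4*(sqrt(-1 - 2) + 1))*2140 = (4*(sqrt(-3) + 1))*2140 = (4*(I*sqrt(3) + 1))*2140 = (4*(1 + I*sqrt(3)))*2140 = (4 + 4*I*sqrt(3))*2140 = 8560 + 8560*I*sqrt(3)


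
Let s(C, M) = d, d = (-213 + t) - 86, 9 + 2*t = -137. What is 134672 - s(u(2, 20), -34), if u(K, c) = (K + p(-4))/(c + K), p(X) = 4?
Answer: 135044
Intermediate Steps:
t = -73 (t = -9/2 + (½)*(-137) = -9/2 - 137/2 = -73)
d = -372 (d = (-213 - 73) - 86 = -286 - 86 = -372)
u(K, c) = (4 + K)/(K + c) (u(K, c) = (K + 4)/(c + K) = (4 + K)/(K + c))
s(C, M) = -372
134672 - s(u(2, 20), -34) = 134672 - 1*(-372) = 134672 + 372 = 135044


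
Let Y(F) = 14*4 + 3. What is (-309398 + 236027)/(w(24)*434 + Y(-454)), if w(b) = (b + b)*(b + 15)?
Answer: -73371/812507 ≈ -0.090302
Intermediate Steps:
Y(F) = 59 (Y(F) = 56 + 3 = 59)
w(b) = 2*b*(15 + b) (w(b) = (2*b)*(15 + b) = 2*b*(15 + b))
(-309398 + 236027)/(w(24)*434 + Y(-454)) = (-309398 + 236027)/((2*24*(15 + 24))*434 + 59) = -73371/((2*24*39)*434 + 59) = -73371/(1872*434 + 59) = -73371/(812448 + 59) = -73371/812507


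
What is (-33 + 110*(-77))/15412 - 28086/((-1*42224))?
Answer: 9228845/81344536 ≈ 0.11345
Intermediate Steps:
(-33 + 110*(-77))/15412 - 28086/((-1*42224)) = (-33 - 8470)*(1/15412) - 28086/(-42224) = -8503*1/15412 - 28086*(-1/42224) = -8503/15412 + 14043/21112 = 9228845/81344536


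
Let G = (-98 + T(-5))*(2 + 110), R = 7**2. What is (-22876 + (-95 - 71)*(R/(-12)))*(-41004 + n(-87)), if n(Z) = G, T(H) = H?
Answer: 3498875030/3 ≈ 1.1663e+9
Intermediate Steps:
R = 49
G = -11536 (G = (-98 - 5)*(2 + 110) = -103*112 = -11536)
n(Z) = -11536
(-22876 + (-95 - 71)*(R/(-12)))*(-41004 + n(-87)) = (-22876 + (-95 - 71)*(49/(-12)))*(-41004 - 11536) = (-22876 - 8134*(-1)/12)*(-52540) = (-22876 - 166*(-49/12))*(-52540) = (-22876 + 4067/6)*(-52540) = -133189/6*(-52540) = 3498875030/3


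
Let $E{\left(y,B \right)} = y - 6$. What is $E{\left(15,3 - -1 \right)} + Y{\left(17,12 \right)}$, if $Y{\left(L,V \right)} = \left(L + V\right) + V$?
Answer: $50$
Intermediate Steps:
$E{\left(y,B \right)} = -6 + y$
$Y{\left(L,V \right)} = L + 2 V$
$E{\left(15,3 - -1 \right)} + Y{\left(17,12 \right)} = \left(-6 + 15\right) + \left(17 + 2 \cdot 12\right) = 9 + \left(17 + 24\right) = 9 + 41 = 50$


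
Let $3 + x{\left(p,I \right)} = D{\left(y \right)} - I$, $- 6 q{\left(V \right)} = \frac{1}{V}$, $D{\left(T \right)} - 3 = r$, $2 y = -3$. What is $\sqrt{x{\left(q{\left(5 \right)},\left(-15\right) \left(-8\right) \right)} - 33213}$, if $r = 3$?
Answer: $i \sqrt{33330} \approx 182.56 i$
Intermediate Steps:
$y = - \frac{3}{2}$ ($y = \frac{1}{2} \left(-3\right) = - \frac{3}{2} \approx -1.5$)
$D{\left(T \right)} = 6$ ($D{\left(T \right)} = 3 + 3 = 6$)
$q{\left(V \right)} = - \frac{1}{6 V}$
$x{\left(p,I \right)} = 3 - I$ ($x{\left(p,I \right)} = -3 - \left(-6 + I\right) = 3 - I$)
$\sqrt{x{\left(q{\left(5 \right)},\left(-15\right) \left(-8\right) \right)} - 33213} = \sqrt{\left(3 - \left(-15\right) \left(-8\right)\right) - 33213} = \sqrt{\left(3 - 120\right) - 33213} = \sqrt{-117 - 33213} = \sqrt{-33330} = i \sqrt{33330}$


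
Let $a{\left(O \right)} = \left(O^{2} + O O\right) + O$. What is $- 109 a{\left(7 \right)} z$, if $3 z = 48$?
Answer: $-183120$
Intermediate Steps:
$z = 16$ ($z = \frac{1}{3} \cdot 48 = 16$)
$a{\left(O \right)} = O + 2 O^{2}$ ($a{\left(O \right)} = \left(O^{2} + O^{2}\right) + O = 2 O^{2} + O = O + 2 O^{2}$)
$- 109 a{\left(7 \right)} z = - 109 \cdot 7 \left(1 + 2 \cdot 7\right) 16 = - 109 \cdot 7 \left(1 + 14\right) 16 = - 109 \cdot 7 \cdot 15 \cdot 16 = \left(-109\right) 105 \cdot 16 = \left(-11445\right) 16 = -183120$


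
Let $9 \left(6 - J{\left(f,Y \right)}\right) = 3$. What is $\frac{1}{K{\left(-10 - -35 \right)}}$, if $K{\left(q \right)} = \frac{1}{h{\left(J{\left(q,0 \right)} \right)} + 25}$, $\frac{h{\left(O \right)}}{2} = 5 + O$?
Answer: $\frac{139}{3} \approx 46.333$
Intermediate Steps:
$J{\left(f,Y \right)} = \frac{17}{3}$ ($J{\left(f,Y \right)} = 6 - \frac{1}{3} = \frac{17}{3}$)
$h{\left(O \right)} = 10 + 2 O$ ($h{\left(O \right)} = 2 \left(5 + O\right) = 10 + 2 O$)
$K{\left(q \right)} = \frac{3}{139}$ ($K{\left(q \right)} = \frac{1}{\left(10 + 2 \cdot \frac{17}{3}\right) + 25} = \frac{1}{\left(10 + \frac{34}{3}\right) + 25} = \frac{1}{\frac{64}{3} + 25} = \frac{1}{\frac{139}{3}} = \frac{3}{139}$)
$\frac{1}{K{\left(-10 - -35 \right)}} = \frac{1}{\frac{3}{139}} = \frac{139}{3}$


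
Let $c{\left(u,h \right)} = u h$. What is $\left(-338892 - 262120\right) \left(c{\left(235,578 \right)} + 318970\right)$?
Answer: $-273340257600$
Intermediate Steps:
$c{\left(u,h \right)} = h u$
$\left(-338892 - 262120\right) \left(c{\left(235,578 \right)} + 318970\right) = \left(-338892 - 262120\right) \left(578 \cdot 235 + 318970\right) = - 601012 \left(135830 + 318970\right) = \left(-601012\right) 454800 = -273340257600$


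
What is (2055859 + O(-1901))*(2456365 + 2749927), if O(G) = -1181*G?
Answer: 22391949514480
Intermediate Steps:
(2055859 + O(-1901))*(2456365 + 2749927) = (2055859 - 1181*(-1901))*(2456365 + 2749927) = (2055859 + 2245081)*5206292 = 4300940*5206292 = 22391949514480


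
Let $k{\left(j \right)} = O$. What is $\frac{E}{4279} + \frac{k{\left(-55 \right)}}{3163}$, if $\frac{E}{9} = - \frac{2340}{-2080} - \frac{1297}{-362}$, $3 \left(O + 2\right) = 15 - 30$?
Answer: $\frac{150687595}{19597922696} \approx 0.007689$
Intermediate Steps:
$O = -7$ ($O = -2 + \frac{15 - 30}{3} = -2 + \frac{1}{3} \left(-15\right) = -2 - 5 = -7$)
$k{\left(j \right)} = -7$
$E = \frac{61353}{1448}$ ($E = 9 \left(- \frac{2340}{-2080} - \frac{1297}{-362}\right) = 9 \left(\left(-2340\right) \left(- \frac{1}{2080}\right) - - \frac{1297}{362}\right) = 9 \left(\frac{9}{8} + \frac{1297}{362}\right) = 9 \cdot \frac{6817}{1448} = \frac{61353}{1448} \approx 42.371$)
$\frac{E}{4279} + \frac{k{\left(-55 \right)}}{3163} = \frac{61353}{1448 \cdot 4279} - \frac{7}{3163} = \frac{61353}{1448} \cdot \frac{1}{4279} - \frac{7}{3163} = \frac{61353}{6195992} - \frac{7}{3163} = \frac{150687595}{19597922696}$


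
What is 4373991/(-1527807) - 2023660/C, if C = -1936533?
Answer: -61823172409/34007456013 ≈ -1.8179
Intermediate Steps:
4373991/(-1527807) - 2023660/C = 4373991/(-1527807) - 2023660/(-1936533) = 4373991*(-1/1527807) - 2023660*(-1/1936533) = -1457997/509269 + 2023660/1936533 = -61823172409/34007456013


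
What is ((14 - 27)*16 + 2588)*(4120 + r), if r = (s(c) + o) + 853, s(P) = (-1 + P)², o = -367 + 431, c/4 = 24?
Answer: 33467560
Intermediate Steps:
c = 96 (c = 4*24 = 96)
o = 64
r = 9942 (r = ((-1 + 96)² + 64) + 853 = (95² + 64) + 853 = (9025 + 64) + 853 = 9089 + 853 = 9942)
((14 - 27)*16 + 2588)*(4120 + r) = ((14 - 27)*16 + 2588)*(4120 + 9942) = (-13*16 + 2588)*14062 = (-208 + 2588)*14062 = 2380*14062 = 33467560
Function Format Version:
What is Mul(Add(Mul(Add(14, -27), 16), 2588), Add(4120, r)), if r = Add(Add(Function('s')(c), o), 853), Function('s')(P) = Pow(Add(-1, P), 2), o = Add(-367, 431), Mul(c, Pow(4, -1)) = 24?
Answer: 33467560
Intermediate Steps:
c = 96 (c = Mul(4, 24) = 96)
o = 64
r = 9942 (r = Add(Add(Pow(Add(-1, 96), 2), 64), 853) = Add(Add(Pow(95, 2), 64), 853) = Add(Add(9025, 64), 853) = Add(9089, 853) = 9942)
Mul(Add(Mul(Add(14, -27), 16), 2588), Add(4120, r)) = Mul(Add(Mul(Add(14, -27), 16), 2588), Add(4120, 9942)) = Mul(Add(Mul(-13, 16), 2588), 14062) = Mul(Add(-208, 2588), 14062) = Mul(2380, 14062) = 33467560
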